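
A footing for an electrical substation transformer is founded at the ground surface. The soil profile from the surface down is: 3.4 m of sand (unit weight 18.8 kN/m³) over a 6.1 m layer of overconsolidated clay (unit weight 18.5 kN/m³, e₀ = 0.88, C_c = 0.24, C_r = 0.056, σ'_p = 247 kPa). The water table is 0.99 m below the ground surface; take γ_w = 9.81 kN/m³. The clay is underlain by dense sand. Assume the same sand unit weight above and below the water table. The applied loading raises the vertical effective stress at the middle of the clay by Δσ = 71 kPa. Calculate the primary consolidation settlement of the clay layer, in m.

S_c ≈ 0.0572 m

Mid-depth of clay below the ground surface: z = 3.4 + 6.1/2 = 6.45 m.
Total vertical stress at mid-clay: σ_v = 18.8×3.4 + 18.5×3.05 = 120.34 kPa.
Pore pressure: u = 9.81×(6.45 − 0.99) = 53.563 kPa.
Initial effective stress: σ'_0 = σ_v − u = 120.34 − 53.563 = 66.777 kPa.
Final effective stress: σ'_f = 66.777 + 71 = 137.78 kPa.
σ'_f = 137.78 ≤ σ'_p = 247 kPa, so the clay remains overconsolidated and only the recompression index applies:
S_c = C_r·H/(1+e₀)·log₁₀(σ'_f/σ'_0) = 0.056×6.1/1.88×log₁₀(137.78/66.777)
    = 0.1817 × 0.31456 = 0.05716 m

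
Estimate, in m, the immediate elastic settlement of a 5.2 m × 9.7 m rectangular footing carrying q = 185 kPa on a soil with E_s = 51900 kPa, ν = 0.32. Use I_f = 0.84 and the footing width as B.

Immediate (elastic) settlement: S_e = q·B·(1−ν²)/E_s · I_f.
S_e = 185 × 5.2 × (1 − 0.32²) / 51900 × 0.84
    = 185 × 5.2 × 0.8976 / 51900 × 0.84
    = 0.01398 m

S_e ≈ 0.014 m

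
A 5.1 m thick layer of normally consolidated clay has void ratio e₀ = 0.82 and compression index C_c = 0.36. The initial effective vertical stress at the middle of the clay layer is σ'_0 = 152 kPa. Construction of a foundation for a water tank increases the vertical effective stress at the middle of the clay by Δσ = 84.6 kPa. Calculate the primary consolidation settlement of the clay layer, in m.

S_c ≈ 0.194 m

Final effective stress: σ'_f = σ'_0 + Δσ = 152 + 84.6 = 236.6 kPa.
Normally consolidated clay, so the full stress increment lies on the virgin compression line:
S_c = C_c·H/(1+e₀)·log₁₀(σ'_f/σ'_0) = 0.36×5.1/(1+0.82)×log₁₀(236.6/152)
    = 1.0088 × 0.19217 = 0.1939 m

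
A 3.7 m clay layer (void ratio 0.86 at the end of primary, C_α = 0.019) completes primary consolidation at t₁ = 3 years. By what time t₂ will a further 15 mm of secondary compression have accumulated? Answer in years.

S_s = C_α·H/(1+e_p)·log₁₀(t₂/t₁) ⇒ log₁₀(t₂/t₁) = S_s·(1+e_p)/(C_α·H).
log₁₀(t₂/t₁) = 0.015 × (1+0.86) / (0.019×3.7) = 0.3969
t₂ = t₁ × 10^0.3969 = 3 × 2.494 = 7.482 years

t₂ ≈ 7.48 years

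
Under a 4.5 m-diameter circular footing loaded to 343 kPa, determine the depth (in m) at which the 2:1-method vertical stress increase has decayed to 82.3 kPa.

z ≈ 4.69 m

2:1 spreading — at depth z the loaded area has grown by z in each plan dimension:
qD²/(D+z)² = Δσ_z ⇒ z = D(√(q/Δσ_z) − 1) = 4.5×(√(343/82.3) − 1) = 4.687 m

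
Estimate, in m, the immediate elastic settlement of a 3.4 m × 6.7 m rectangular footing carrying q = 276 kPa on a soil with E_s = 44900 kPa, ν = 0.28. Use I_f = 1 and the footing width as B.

Immediate (elastic) settlement: S_e = q·B·(1−ν²)/E_s · I_f.
S_e = 276 × 3.4 × (1 − 0.28²) / 44900 × 1
    = 276 × 3.4 × 0.9216 / 44900 × 1
    = 0.01926 m

S_e ≈ 0.0193 m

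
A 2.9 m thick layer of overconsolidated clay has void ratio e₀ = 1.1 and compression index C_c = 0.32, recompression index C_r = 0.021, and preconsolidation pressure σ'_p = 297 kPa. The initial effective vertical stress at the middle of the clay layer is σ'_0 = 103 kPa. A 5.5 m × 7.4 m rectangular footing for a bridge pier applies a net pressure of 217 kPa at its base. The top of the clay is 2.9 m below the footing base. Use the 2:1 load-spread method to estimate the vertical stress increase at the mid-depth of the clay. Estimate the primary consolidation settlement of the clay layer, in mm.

S_c ≈ 6.98 mm

Mid-depth of clay below the footing base: z = 2.9 + 2.9/2 = 4.35 m.
Stress increase at mid-clay by the 2:1 spreading method:
Δσ = qBL/((B+z)(L+z)) = 217×5.5×7.4/((5.5+4.35)(7.4+4.35)) = 76.31 kPa
Final effective stress: σ'_f = 103 + 76.31 = 179.31 kPa.
σ'_f = 179.31 ≤ σ'_p = 297 kPa, so the clay remains overconsolidated and only the recompression index applies:
S_c = C_r·H/(1+e₀)·log₁₀(σ'_f/σ'_0) = 0.021×2.9/2.1×log₁₀(179.31/103)
    = 0.029001 × 0.24077 = 0.006983 m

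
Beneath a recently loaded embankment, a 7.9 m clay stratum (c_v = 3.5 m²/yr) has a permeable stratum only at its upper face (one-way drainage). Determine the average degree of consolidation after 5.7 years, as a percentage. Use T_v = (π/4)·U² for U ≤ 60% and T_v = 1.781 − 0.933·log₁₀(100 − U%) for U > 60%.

U ≈ 63.2 %

Drainage path length: H_d = H = 7.9 m (single drainage).
T_v = c_v·t/H_d² = 3.5×5.7/7.9² = 0.31966.
T_v = 0.31966 corresponds to the U > 60% branch:
U = 1 − 10^((1.781 − T_v)/0.933)/100 = 0.6316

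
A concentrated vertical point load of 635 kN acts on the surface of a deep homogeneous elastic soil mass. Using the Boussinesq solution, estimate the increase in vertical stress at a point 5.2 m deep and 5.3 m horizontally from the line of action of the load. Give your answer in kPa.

Boussinesq vertical stress below a point load on an elastic half-space:
Δσ_z = 3P/(2πz²) · [1 + (r/z)²]^(−5/2)
r/z = 5.3/5.2 = 1.0192; [1+(r/z)²]^(−5/2) = 0.16848.
Δσ_z = 3×635/(2π×5.2²) × 0.16848 = 11.213 × 0.16848 = 1.889 kPa

Δσ_z ≈ 1.89 kPa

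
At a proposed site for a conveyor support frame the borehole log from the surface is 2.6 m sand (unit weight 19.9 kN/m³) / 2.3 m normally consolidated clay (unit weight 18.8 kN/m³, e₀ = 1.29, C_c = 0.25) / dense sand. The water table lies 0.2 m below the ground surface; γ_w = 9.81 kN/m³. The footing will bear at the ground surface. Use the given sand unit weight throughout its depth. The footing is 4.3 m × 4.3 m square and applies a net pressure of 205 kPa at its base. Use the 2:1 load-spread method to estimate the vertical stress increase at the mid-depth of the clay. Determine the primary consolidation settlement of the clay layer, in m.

Mid-depth of clay below the ground surface: z = 2.6 + 2.3/2 = 3.75 m.
Total vertical stress at mid-clay: σ_v = 19.9×2.6 + 18.8×1.15 = 73.36 kPa.
Pore pressure: u = 9.81×(3.75 − 0.2) = 34.825 kPa.
Initial effective stress: σ'_0 = σ_v − u = 73.36 − 34.825 = 38.535 kPa.
Stress increase at mid-clay by the 2:1 spreading method:
Δσ = qBL/((B+z)(L+z)) = 205×4.3×4.3/((4.3+3.75)(4.3+3.75)) = 58.492 kPa
Final effective stress: σ'_f = σ'_0 + Δσ = 38.535 + 58.492 = 97.027 kPa.
Normally consolidated clay, so the full stress increment lies on the virgin compression line:
S_c = C_c·H/(1+e₀)·log₁₀(σ'_f/σ'_0) = 0.25×2.3/(1+1.29)×log₁₀(97.027/38.535)
    = 0.25109 × 0.40104 = 0.1007 m

S_c ≈ 0.101 m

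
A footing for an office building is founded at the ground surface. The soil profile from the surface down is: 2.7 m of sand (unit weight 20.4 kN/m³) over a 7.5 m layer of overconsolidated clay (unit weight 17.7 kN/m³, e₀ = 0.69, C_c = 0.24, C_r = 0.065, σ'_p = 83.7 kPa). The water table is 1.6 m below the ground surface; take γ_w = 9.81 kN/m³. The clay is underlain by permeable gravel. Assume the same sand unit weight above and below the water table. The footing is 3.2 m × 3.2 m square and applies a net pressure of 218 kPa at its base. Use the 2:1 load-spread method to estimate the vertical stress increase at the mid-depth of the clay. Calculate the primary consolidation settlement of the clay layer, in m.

Mid-depth of clay below the ground surface: z = 2.7 + 7.5/2 = 6.45 m.
Total vertical stress at mid-clay: σ_v = 20.4×2.7 + 17.7×3.75 = 121.45 kPa.
Pore pressure: u = 9.81×(6.45 − 1.6) = 47.578 kPa.
Initial effective stress: σ'_0 = σ_v − u = 121.45 − 47.578 = 73.872 kPa.
Stress increase at mid-clay by the 2:1 spreading method:
Δσ = qBL/((B+z)(L+z)) = 218×3.2×3.2/((3.2+6.45)(3.2+6.45)) = 23.972 kPa
Final effective stress: σ'_f = 73.872 + 23.972 = 97.844 kPa.
σ'_f = 97.844 > σ'_p = 83.7 kPa, so the stress path crosses the preconsolidation pressure — recompression up to σ'_p, then virgin compression beyond:
S_c = H/(1+e₀)·[C_r·log₁₀(σ'_p/σ'_0) + C_c·log₁₀(σ'_f/σ'_p)]
    = 7.5/1.69 × [0.065×log₁₀(83.7/73.872) + 0.24×log₁₀(97.844/83.7)]
    = 4.4379 × [0.003526 + 0.016274] = 0.08787 m

S_c ≈ 0.0879 m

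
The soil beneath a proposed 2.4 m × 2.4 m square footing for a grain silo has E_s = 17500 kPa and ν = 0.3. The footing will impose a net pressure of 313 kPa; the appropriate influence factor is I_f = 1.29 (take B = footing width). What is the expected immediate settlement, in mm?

Immediate (elastic) settlement: S_e = q·B·(1−ν²)/E_s · I_f.
S_e = 313 × 2.4 × (1 − 0.3²) / 17500 × 1.29
    = 313 × 2.4 × 0.91 / 17500 × 1.29
    = 0.05039 m = 50.39 mm

S_e ≈ 50.4 mm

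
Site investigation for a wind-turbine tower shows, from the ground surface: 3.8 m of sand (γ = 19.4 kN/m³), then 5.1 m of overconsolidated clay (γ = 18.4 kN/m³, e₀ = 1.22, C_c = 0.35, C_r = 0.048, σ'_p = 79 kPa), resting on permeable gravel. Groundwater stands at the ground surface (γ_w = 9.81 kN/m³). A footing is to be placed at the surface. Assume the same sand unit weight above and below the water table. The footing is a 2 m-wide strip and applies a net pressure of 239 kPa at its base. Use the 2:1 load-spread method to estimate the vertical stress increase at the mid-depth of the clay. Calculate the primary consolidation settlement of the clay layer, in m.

Mid-depth of clay below the ground surface: z = 3.8 + 5.1/2 = 6.35 m.
Total vertical stress at mid-clay: σ_v = 19.4×3.8 + 18.4×2.55 = 120.64 kPa.
Pore pressure: u = 9.81×(6.35 − 0) = 62.294 kPa.
Initial effective stress: σ'_0 = σ_v − u = 120.64 − 62.294 = 58.346 kPa.
Stress increase at mid-clay by the 2:1 spreading method:
Δσ = qB/(B+z) = 239×2/(2+6.35) = 57.246 kPa
Final effective stress: σ'_f = 58.346 + 57.246 = 115.59 kPa.
σ'_f = 115.59 > σ'_p = 79 kPa, so the stress path crosses the preconsolidation pressure — recompression up to σ'_p, then virgin compression beyond:
S_c = H/(1+e₀)·[C_r·log₁₀(σ'_p/σ'_0) + C_c·log₁₀(σ'_f/σ'_p)]
    = 5.1/2.22 × [0.048×log₁₀(79/58.346) + 0.35×log₁₀(115.59/79)]
    = 2.2973 × [0.0063176 + 0.057853] = 0.1474 m

S_c ≈ 0.147 m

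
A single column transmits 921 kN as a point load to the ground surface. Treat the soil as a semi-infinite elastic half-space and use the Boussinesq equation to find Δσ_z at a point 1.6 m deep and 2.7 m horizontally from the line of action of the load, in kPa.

Δσ_z ≈ 5.92 kPa

Boussinesq vertical stress below a point load on an elastic half-space:
Δσ_z = 3P/(2πz²) · [1 + (r/z)²]^(−5/2)
r/z = 2.7/1.6 = 1.6875; [1+(r/z)²]^(−5/2) = 0.034436.
Δσ_z = 3×921/(2π×1.6²) × 0.034436 = 171.78 × 0.034436 = 5.915 kPa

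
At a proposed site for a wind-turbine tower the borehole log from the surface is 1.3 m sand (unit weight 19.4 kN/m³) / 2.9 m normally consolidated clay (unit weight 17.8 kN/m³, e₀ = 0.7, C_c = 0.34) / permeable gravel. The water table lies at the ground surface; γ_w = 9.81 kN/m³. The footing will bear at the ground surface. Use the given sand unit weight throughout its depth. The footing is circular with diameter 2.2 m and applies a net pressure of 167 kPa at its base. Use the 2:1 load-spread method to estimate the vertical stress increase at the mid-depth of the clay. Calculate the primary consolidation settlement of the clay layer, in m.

Mid-depth of clay below the ground surface: z = 1.3 + 2.9/2 = 2.75 m.
Total vertical stress at mid-clay: σ_v = 19.4×1.3 + 17.8×1.45 = 51.03 kPa.
Pore pressure: u = 9.81×(2.75 − 0) = 26.978 kPa.
Initial effective stress: σ'_0 = σ_v − u = 51.03 − 26.978 = 24.052 kPa.
Stress increase at mid-clay by the 2:1 spreading method:
Δσ ≈ qD²/(D+z)² = 167×2.2²/(2.2+2.75)² = 32.988 kPa
Final effective stress: σ'_f = σ'_0 + Δσ = 24.052 + 32.988 = 57.04 kPa.
Normally consolidated clay, so the full stress increment lies on the virgin compression line:
S_c = C_c·H/(1+e₀)·log₁₀(σ'_f/σ'_0) = 0.34×2.9/(1+0.7)×log₁₀(57.04/24.052)
    = 0.58 × 0.37503 = 0.2175 m

S_c ≈ 0.218 m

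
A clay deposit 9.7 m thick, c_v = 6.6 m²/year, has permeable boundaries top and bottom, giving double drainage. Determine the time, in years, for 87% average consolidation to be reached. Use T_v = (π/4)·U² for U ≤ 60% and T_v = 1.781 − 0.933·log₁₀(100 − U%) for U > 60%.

t ≈ 2.64 years

Drainage path length: H_d = H/2 = 4.85 m (double drainage).
U > 60%: T_v = 1.781 − 0.933·log₁₀(100 − 87) = 0.74169.
t = T_v·H_d²/c_v = 0.74169×4.85²/6.6 = 2.643 years.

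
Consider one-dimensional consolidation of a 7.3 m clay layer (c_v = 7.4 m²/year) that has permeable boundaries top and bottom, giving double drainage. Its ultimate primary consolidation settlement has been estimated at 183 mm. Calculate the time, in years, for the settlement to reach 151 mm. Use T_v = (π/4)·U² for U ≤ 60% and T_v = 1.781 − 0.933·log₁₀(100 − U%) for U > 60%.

Drainage path length: H_d = H/2 = 3.65 m (double drainage).
U = S(t)/S_ult = 151/183 = 0.8251.
U > 60%: T_v = 1.781 − 0.933·log₁₀(100 − 82.514) = 0.62156.
t = T_v·H_d²/c_v = 0.62156×3.65²/7.4 = 1.119 years.

t ≈ 1.12 years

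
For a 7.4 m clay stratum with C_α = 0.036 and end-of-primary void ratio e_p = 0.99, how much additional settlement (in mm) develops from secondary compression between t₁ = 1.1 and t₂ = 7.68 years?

S_s ≈ 113 mm

Secondary compression: S_s = C_α·H/(1+e_p)·log₁₀(t₂/t₁)
S_s = 0.036×7.4/(1+0.99)×log₁₀(7.68/1.1)
    = 0.1339 × 0.844 = 0.113 m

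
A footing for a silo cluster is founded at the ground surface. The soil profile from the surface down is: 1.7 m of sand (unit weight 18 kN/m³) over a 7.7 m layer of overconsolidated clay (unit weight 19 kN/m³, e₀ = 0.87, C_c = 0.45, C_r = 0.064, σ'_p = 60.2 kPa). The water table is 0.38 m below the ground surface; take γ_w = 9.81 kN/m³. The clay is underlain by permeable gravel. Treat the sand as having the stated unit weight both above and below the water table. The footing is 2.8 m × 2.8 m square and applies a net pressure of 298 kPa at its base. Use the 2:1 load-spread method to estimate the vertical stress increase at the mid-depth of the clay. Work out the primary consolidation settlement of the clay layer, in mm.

Mid-depth of clay below the ground surface: z = 1.7 + 7.7/2 = 5.55 m.
Total vertical stress at mid-clay: σ_v = 18×1.7 + 19×3.85 = 103.75 kPa.
Pore pressure: u = 9.81×(5.55 − 0.38) = 50.718 kPa.
Initial effective stress: σ'_0 = σ_v − u = 103.75 − 50.718 = 53.032 kPa.
Stress increase at mid-clay by the 2:1 spreading method:
Δσ = qBL/((B+z)(L+z)) = 298×2.8×2.8/((2.8+5.55)(2.8+5.55)) = 33.509 kPa
Final effective stress: σ'_f = 53.032 + 33.509 = 86.541 kPa.
σ'_f = 86.541 > σ'_p = 60.2 kPa, so the stress path crosses the preconsolidation pressure — recompression up to σ'_p, then virgin compression beyond:
S_c = H/(1+e₀)·[C_r·log₁₀(σ'_p/σ'_0) + C_c·log₁₀(σ'_f/σ'_p)]
    = 7.7/1.87 × [0.064×log₁₀(60.2/53.032) + 0.45×log₁₀(86.541/60.2)]
    = 4.1176 × [0.0035237 + 0.070931] = 0.3066 m

S_c ≈ 307 mm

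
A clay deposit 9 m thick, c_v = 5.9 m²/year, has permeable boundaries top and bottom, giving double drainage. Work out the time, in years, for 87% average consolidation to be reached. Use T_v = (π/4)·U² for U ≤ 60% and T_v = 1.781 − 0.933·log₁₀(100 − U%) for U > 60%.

t ≈ 2.55 years

Drainage path length: H_d = H/2 = 4.5 m (double drainage).
U > 60%: T_v = 1.781 − 0.933·log₁₀(100 − 87) = 0.74169.
t = T_v·H_d²/c_v = 0.74169×4.5²/5.9 = 2.546 years.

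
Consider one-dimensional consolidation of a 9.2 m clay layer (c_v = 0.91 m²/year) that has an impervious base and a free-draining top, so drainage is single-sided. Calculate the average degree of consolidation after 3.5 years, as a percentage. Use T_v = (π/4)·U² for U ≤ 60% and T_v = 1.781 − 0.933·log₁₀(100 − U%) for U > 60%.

U ≈ 21.9 %

Drainage path length: H_d = H = 9.2 m (single drainage).
T_v = c_v·t/H_d² = 0.91×3.5/9.2² = 0.03763.
T_v = 0.03763 corresponds to the U ≤ 60% branch:
U = √(4T_v/π) = 0.2189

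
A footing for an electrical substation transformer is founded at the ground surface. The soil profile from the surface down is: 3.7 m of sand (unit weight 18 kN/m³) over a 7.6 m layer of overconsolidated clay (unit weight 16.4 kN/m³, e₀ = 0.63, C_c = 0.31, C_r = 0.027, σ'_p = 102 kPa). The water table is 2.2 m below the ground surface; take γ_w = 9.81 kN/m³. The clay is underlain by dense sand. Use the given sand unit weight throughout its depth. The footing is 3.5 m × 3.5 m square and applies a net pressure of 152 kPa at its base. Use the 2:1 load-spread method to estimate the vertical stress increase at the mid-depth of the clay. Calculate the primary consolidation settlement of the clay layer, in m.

Mid-depth of clay below the ground surface: z = 3.7 + 7.6/2 = 7.5 m.
Total vertical stress at mid-clay: σ_v = 18×3.7 + 16.4×3.8 = 128.92 kPa.
Pore pressure: u = 9.81×(7.5 − 2.2) = 51.993 kPa.
Initial effective stress: σ'_0 = σ_v − u = 128.92 − 51.993 = 76.927 kPa.
Stress increase at mid-clay by the 2:1 spreading method:
Δσ = qBL/((B+z)(L+z)) = 152×3.5×3.5/((3.5+7.5)(3.5+7.5)) = 15.388 kPa
Final effective stress: σ'_f = 76.927 + 15.388 = 92.315 kPa.
σ'_f = 92.315 ≤ σ'_p = 102 kPa, so the clay remains overconsolidated and only the recompression index applies:
S_c = C_r·H/(1+e₀)·log₁₀(σ'_f/σ'_0) = 0.027×7.6/1.63×log₁₀(92.315/76.927)
    = 0.12589 × 0.079193 = 0.00997 m

S_c ≈ 0.00997 m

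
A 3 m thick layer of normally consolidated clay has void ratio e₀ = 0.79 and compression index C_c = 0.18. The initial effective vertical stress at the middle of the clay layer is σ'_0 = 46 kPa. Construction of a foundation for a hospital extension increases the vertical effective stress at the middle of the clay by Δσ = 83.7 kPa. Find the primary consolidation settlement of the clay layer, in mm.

Final effective stress: σ'_f = σ'_0 + Δσ = 46 + 83.7 = 129.7 kPa.
Normally consolidated clay, so the full stress increment lies on the virgin compression line:
S_c = C_c·H/(1+e₀)·log₁₀(σ'_f/σ'_0) = 0.18×3/(1+0.79)×log₁₀(129.7/46)
    = 0.30168 × 0.45018 = 0.1358 m

S_c ≈ 136 mm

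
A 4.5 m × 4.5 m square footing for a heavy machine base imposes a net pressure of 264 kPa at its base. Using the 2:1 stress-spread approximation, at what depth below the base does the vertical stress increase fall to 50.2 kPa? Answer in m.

z ≈ 5.82 m

2:1 spreading — at depth z the loaded area has grown by z in each plan dimension:
qB²/(B+z)² = Δσ_z ⇒ z = B(√(q/Δσ_z) − 1) = 4.5×(√(264/50.2) − 1) = 5.82 m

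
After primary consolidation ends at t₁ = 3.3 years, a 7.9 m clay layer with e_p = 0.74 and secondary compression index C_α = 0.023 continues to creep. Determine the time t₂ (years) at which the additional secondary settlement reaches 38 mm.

t₂ ≈ 7.63 years

S_s = C_α·H/(1+e_p)·log₁₀(t₂/t₁) ⇒ log₁₀(t₂/t₁) = S_s·(1+e_p)/(C_α·H).
log₁₀(t₂/t₁) = 0.038 × (1+0.74) / (0.023×7.9) = 0.3639
t₂ = t₁ × 10^0.3639 = 3.3 × 2.312 = 7.628 years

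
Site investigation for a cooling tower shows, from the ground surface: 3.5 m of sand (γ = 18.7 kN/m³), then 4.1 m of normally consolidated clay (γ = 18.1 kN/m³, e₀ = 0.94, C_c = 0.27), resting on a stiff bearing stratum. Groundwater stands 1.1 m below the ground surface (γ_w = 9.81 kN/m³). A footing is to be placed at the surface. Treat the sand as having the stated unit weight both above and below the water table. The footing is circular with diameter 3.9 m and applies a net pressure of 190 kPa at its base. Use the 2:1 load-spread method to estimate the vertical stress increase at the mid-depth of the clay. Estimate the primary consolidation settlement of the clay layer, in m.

S_c ≈ 0.109 m

Mid-depth of clay below the ground surface: z = 3.5 + 4.1/2 = 5.55 m.
Total vertical stress at mid-clay: σ_v = 18.7×3.5 + 18.1×2.05 = 102.56 kPa.
Pore pressure: u = 9.81×(5.55 − 1.1) = 43.655 kPa.
Initial effective stress: σ'_0 = σ_v − u = 102.56 − 43.655 = 58.905 kPa.
Stress increase at mid-clay by the 2:1 spreading method:
Δσ ≈ qD²/(D+z)² = 190×3.9²/(3.9+5.55)² = 32.361 kPa
Final effective stress: σ'_f = σ'_0 + Δσ = 58.905 + 32.361 = 91.266 kPa.
Normally consolidated clay, so the full stress increment lies on the virgin compression line:
S_c = C_c·H/(1+e₀)·log₁₀(σ'_f/σ'_0) = 0.27×4.1/(1+0.94)×log₁₀(91.266/58.905)
    = 0.57062 × 0.19016 = 0.1085 m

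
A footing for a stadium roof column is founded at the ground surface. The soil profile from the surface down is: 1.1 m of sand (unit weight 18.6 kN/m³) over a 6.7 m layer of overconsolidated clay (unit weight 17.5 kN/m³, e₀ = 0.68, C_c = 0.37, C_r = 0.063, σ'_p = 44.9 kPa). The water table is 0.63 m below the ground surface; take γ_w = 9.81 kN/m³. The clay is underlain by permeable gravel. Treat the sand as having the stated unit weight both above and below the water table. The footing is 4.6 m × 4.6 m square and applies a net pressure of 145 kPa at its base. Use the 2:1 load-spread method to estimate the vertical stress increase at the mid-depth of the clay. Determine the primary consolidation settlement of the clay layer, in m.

Mid-depth of clay below the ground surface: z = 1.1 + 6.7/2 = 4.45 m.
Total vertical stress at mid-clay: σ_v = 18.6×1.1 + 17.5×3.35 = 79.085 kPa.
Pore pressure: u = 9.81×(4.45 − 0.63) = 37.474 kPa.
Initial effective stress: σ'_0 = σ_v − u = 79.085 − 37.474 = 41.611 kPa.
Stress increase at mid-clay by the 2:1 spreading method:
Δσ = qBL/((B+z)(L+z)) = 145×4.6×4.6/((4.6+4.45)(4.6+4.45)) = 37.462 kPa
Final effective stress: σ'_f = 41.611 + 37.462 = 79.073 kPa.
σ'_f = 79.073 > σ'_p = 44.9 kPa, so the stress path crosses the preconsolidation pressure — recompression up to σ'_p, then virgin compression beyond:
S_c = H/(1+e₀)·[C_r·log₁₀(σ'_p/σ'_0) + C_c·log₁₀(σ'_f/σ'_p)]
    = 6.7/1.68 × [0.063×log₁₀(44.9/41.611) + 0.37×log₁₀(79.073/44.9)]
    = 3.9881 × [0.0020814 + 0.090939] = 0.371 m

S_c ≈ 0.371 m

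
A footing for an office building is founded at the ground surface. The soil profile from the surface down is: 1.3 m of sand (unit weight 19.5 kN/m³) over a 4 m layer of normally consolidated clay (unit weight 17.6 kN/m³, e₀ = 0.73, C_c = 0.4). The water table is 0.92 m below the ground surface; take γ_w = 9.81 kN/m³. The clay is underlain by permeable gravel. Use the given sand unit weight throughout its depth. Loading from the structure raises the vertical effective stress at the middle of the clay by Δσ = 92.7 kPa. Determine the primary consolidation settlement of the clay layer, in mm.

Mid-depth of clay below the ground surface: z = 1.3 + 4/2 = 3.3 m.
Total vertical stress at mid-clay: σ_v = 19.5×1.3 + 17.6×2 = 60.55 kPa.
Pore pressure: u = 9.81×(3.3 − 0.92) = 23.348 kPa.
Initial effective stress: σ'_0 = σ_v − u = 60.55 − 23.348 = 37.202 kPa.
Final effective stress: σ'_f = σ'_0 + Δσ = 37.202 + 92.7 = 129.9 kPa.
Normally consolidated clay, so the full stress increment lies on the virgin compression line:
S_c = C_c·H/(1+e₀)·log₁₀(σ'_f/σ'_0) = 0.4×4/(1+0.73)×log₁₀(129.9/37.202)
    = 0.92486 × 0.54304 = 0.5022 m

S_c ≈ 502 mm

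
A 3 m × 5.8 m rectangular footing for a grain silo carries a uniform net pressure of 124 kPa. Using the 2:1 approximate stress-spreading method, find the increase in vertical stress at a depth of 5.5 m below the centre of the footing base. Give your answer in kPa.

By the 2:1 method the load spreads at 1 horizontal : 2 vertical, so at depth z the loaded area has grown by z in each plan dimension:
Δσ = qBL/((B+z)(L+z)) = 124×3×5.8/((3+5.5)(5.8+5.5)) = 22.463 kPa

Δσ_z ≈ 22.5 kPa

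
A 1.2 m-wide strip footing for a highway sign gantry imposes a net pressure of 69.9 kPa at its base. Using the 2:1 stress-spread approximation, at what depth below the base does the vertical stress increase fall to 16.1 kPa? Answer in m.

z ≈ 4.01 m

2:1 spreading — at depth z the loaded area has grown by z in each plan dimension:
qB/(B+z) = Δσ_z ⇒ z = qB/Δσ_z − B = 69.9×1.2/16.1 − 1.2 = 4.01 m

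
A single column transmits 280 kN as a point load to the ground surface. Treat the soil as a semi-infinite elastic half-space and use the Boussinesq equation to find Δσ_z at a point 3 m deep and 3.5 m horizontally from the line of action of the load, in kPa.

Δσ_z ≈ 1.73 kPa

Boussinesq vertical stress below a point load on an elastic half-space:
Δσ_z = 3P/(2πz²) · [1 + (r/z)²]^(−5/2)
r/z = 3.5/3 = 1.1667; [1+(r/z)²]^(−5/2) = 0.11674.
Δσ_z = 3×280/(2π×3²) × 0.11674 = 14.854 × 0.11674 = 1.734 kPa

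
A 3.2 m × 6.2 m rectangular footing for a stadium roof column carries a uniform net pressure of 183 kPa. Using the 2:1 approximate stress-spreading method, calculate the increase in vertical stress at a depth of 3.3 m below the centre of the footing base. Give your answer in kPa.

By the 2:1 method the load spreads at 1 horizontal : 2 vertical, so at depth z the loaded area has grown by z in each plan dimension:
Δσ = qBL/((B+z)(L+z)) = 183×3.2×6.2/((3.2+3.3)(6.2+3.3)) = 58.797 kPa

Δσ_z ≈ 58.8 kPa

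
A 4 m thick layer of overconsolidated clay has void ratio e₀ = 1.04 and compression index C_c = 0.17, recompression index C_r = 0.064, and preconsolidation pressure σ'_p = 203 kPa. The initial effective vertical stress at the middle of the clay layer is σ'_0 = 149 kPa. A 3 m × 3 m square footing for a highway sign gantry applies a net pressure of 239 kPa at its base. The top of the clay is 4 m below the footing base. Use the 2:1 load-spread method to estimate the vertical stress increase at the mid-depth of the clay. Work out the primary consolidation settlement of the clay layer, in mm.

Mid-depth of clay below the footing base: z = 4 + 4/2 = 6 m.
Stress increase at mid-clay by the 2:1 spreading method:
Δσ = qBL/((B+z)(L+z)) = 239×3×3/((3+6)(3+6)) = 26.556 kPa
Final effective stress: σ'_f = 149 + 26.556 = 175.56 kPa.
σ'_f = 175.56 ≤ σ'_p = 203 kPa, so the clay remains overconsolidated and only the recompression index applies:
S_c = C_r·H/(1+e₀)·log₁₀(σ'_f/σ'_0) = 0.064×4/2.04×log₁₀(175.56/149)
    = 0.12549 × 0.071239 = 0.00894 m

S_c ≈ 8.94 mm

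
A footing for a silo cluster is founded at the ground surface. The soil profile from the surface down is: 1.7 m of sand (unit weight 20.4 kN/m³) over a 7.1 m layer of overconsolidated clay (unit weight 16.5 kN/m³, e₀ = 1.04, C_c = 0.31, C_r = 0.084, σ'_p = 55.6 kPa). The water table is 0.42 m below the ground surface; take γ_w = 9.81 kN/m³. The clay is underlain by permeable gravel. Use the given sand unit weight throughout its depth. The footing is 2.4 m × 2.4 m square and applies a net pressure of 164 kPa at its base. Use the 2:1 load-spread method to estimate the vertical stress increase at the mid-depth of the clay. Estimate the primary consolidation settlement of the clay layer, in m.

S_c ≈ 0.0756 m

Mid-depth of clay below the ground surface: z = 1.7 + 7.1/2 = 5.25 m.
Total vertical stress at mid-clay: σ_v = 20.4×1.7 + 16.5×3.55 = 93.255 kPa.
Pore pressure: u = 9.81×(5.25 − 0.42) = 47.382 kPa.
Initial effective stress: σ'_0 = σ_v − u = 93.255 − 47.382 = 45.873 kPa.
Stress increase at mid-clay by the 2:1 spreading method:
Δσ = qBL/((B+z)(L+z)) = 164×2.4×2.4/((2.4+5.25)(2.4+5.25)) = 16.141 kPa
Final effective stress: σ'_f = 45.873 + 16.141 = 62.014 kPa.
σ'_f = 62.014 > σ'_p = 55.6 kPa, so the stress path crosses the preconsolidation pressure — recompression up to σ'_p, then virgin compression beyond:
S_c = H/(1+e₀)·[C_r·log₁₀(σ'_p/σ'_0) + C_c·log₁₀(σ'_f/σ'_p)]
    = 7.1/2.04 × [0.084×log₁₀(55.6/45.873) + 0.31×log₁₀(62.014/55.6)]
    = 3.4804 × [0.0070155 + 0.014699] = 0.07558 m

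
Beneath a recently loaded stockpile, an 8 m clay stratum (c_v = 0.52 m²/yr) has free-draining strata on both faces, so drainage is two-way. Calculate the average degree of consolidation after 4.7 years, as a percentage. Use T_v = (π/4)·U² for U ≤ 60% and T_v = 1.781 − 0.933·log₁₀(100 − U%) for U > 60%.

Drainage path length: H_d = H/2 = 4 m (double drainage).
T_v = c_v·t/H_d² = 0.52×4.7/4² = 0.15275.
T_v = 0.15275 corresponds to the U ≤ 60% branch:
U = √(4T_v/π) = 0.441

U ≈ 44.1 %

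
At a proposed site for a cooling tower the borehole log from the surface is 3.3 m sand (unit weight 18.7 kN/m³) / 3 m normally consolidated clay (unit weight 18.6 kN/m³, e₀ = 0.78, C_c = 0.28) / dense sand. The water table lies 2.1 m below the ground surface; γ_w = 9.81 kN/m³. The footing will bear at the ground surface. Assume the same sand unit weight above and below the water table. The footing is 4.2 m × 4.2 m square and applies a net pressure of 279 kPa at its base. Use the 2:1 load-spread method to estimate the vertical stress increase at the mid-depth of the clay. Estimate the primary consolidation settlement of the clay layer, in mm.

S_c ≈ 138 mm

Mid-depth of clay below the ground surface: z = 3.3 + 3/2 = 4.8 m.
Total vertical stress at mid-clay: σ_v = 18.7×3.3 + 18.6×1.5 = 89.61 kPa.
Pore pressure: u = 9.81×(4.8 − 2.1) = 26.487 kPa.
Initial effective stress: σ'_0 = σ_v − u = 89.61 − 26.487 = 63.123 kPa.
Stress increase at mid-clay by the 2:1 spreading method:
Δσ = qBL/((B+z)(L+z)) = 279×4.2×4.2/((4.2+4.8)(4.2+4.8)) = 60.76 kPa
Final effective stress: σ'_f = σ'_0 + Δσ = 63.123 + 60.76 = 123.88 kPa.
Normally consolidated clay, so the full stress increment lies on the virgin compression line:
S_c = C_c·H/(1+e₀)·log₁₀(σ'_f/σ'_0) = 0.28×3/(1+0.78)×log₁₀(123.88/63.123)
    = 0.47191 × 0.29281 = 0.1382 m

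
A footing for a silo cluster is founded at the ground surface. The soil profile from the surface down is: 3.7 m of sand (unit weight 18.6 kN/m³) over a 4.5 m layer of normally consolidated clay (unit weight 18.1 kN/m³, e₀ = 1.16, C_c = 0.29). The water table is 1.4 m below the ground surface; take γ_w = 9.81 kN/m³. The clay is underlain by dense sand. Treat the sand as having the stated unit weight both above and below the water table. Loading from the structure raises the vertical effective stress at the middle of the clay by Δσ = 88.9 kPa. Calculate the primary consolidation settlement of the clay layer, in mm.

S_c ≈ 226 mm

Mid-depth of clay below the ground surface: z = 3.7 + 4.5/2 = 5.95 m.
Total vertical stress at mid-clay: σ_v = 18.6×3.7 + 18.1×2.25 = 109.55 kPa.
Pore pressure: u = 9.81×(5.95 − 1.4) = 44.636 kPa.
Initial effective stress: σ'_0 = σ_v − u = 109.55 − 44.636 = 64.914 kPa.
Final effective stress: σ'_f = σ'_0 + Δσ = 64.914 + 88.9 = 153.81 kPa.
Normally consolidated clay, so the full stress increment lies on the virgin compression line:
S_c = C_c·H/(1+e₀)·log₁₀(σ'_f/σ'_0) = 0.29×4.5/(1+1.16)×log₁₀(153.81/64.914)
    = 0.60417 × 0.37465 = 0.2264 m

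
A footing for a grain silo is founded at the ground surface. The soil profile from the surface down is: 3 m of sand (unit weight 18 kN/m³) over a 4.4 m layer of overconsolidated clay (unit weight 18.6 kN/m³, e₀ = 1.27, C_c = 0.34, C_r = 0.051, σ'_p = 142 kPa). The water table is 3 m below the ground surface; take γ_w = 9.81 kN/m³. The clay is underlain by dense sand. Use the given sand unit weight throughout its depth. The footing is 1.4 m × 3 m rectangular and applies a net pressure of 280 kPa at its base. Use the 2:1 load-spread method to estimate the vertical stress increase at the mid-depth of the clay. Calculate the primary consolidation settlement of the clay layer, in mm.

S_c ≈ 11.1 mm

Mid-depth of clay below the ground surface: z = 3 + 4.4/2 = 5.2 m.
Total vertical stress at mid-clay: σ_v = 18×3 + 18.6×2.2 = 94.92 kPa.
Pore pressure: u = 9.81×(5.2 − 3) = 21.582 kPa.
Initial effective stress: σ'_0 = σ_v − u = 94.92 − 21.582 = 73.338 kPa.
Stress increase at mid-clay by the 2:1 spreading method:
Δσ = qBL/((B+z)(L+z)) = 280×1.4×3/((1.4+5.2)(3+5.2)) = 21.729 kPa
Final effective stress: σ'_f = 73.338 + 21.729 = 95.067 kPa.
σ'_f = 95.067 ≤ σ'_p = 142 kPa, so the clay remains overconsolidated and only the recompression index applies:
S_c = C_r·H/(1+e₀)·log₁₀(σ'_f/σ'_0) = 0.051×4.4/2.27×log₁₀(95.067/73.338)
    = 0.098853 × 0.1127 = 0.01114 m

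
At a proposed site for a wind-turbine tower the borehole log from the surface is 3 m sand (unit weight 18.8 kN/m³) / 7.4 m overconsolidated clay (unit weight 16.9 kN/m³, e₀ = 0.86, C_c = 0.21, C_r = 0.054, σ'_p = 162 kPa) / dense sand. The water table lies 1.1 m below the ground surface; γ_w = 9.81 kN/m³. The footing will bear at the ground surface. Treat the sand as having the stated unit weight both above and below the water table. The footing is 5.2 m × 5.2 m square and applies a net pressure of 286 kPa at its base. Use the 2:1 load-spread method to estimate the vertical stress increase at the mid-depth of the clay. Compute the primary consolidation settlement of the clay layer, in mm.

Mid-depth of clay below the ground surface: z = 3 + 7.4/2 = 6.7 m.
Total vertical stress at mid-clay: σ_v = 18.8×3 + 16.9×3.7 = 118.93 kPa.
Pore pressure: u = 9.81×(6.7 − 1.1) = 54.936 kPa.
Initial effective stress: σ'_0 = σ_v − u = 118.93 − 54.936 = 63.994 kPa.
Stress increase at mid-clay by the 2:1 spreading method:
Δσ = qBL/((B+z)(L+z)) = 286×5.2×5.2/((5.2+6.7)(5.2+6.7)) = 54.611 kPa
Final effective stress: σ'_f = 63.994 + 54.611 = 118.6 kPa.
σ'_f = 118.6 ≤ σ'_p = 162 kPa, so the clay remains overconsolidated and only the recompression index applies:
S_c = C_r·H/(1+e₀)·log₁₀(σ'_f/σ'_0) = 0.054×7.4/1.86×log₁₀(118.6/63.994)
    = 0.21484 × 0.26795 = 0.05757 m

S_c ≈ 57.6 mm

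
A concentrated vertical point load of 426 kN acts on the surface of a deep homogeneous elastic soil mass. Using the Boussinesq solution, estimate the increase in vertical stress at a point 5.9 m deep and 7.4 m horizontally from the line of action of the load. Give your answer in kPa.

Δσ_z ≈ 0.55 kPa

Boussinesq vertical stress below a point load on an elastic half-space:
Δσ_z = 3P/(2πz²) · [1 + (r/z)²]^(−5/2)
r/z = 7.4/5.9 = 1.2542; [1+(r/z)²]^(−5/2) = 0.094157.
Δσ_z = 3×426/(2π×5.9²) × 0.094157 = 5.8431 × 0.094157 = 0.5502 kPa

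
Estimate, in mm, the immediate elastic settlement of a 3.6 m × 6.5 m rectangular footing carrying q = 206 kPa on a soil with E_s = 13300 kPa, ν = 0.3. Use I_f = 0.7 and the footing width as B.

Immediate (elastic) settlement: S_e = q·B·(1−ν²)/E_s · I_f.
S_e = 206 × 3.6 × (1 − 0.3²) / 13300 × 0.7
    = 206 × 3.6 × 0.91 / 13300 × 0.7
    = 0.03552 m = 35.52 mm

S_e ≈ 35.5 mm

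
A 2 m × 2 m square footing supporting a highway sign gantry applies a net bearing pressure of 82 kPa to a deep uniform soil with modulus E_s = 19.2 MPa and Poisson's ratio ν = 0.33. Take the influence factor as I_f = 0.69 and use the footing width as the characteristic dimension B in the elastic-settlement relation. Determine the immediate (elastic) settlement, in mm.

S_e ≈ 5.25 mm

Immediate (elastic) settlement: S_e = q·B·(1−ν²)/E_s · I_f.
E_s = 19.2 MPa = 19200 kPa.
S_e = 82 × 2 × (1 − 0.33²) / 19200 × 0.69
    = 82 × 2 × 0.8911 / 19200 × 0.69
    = 0.005252 m = 5.252 mm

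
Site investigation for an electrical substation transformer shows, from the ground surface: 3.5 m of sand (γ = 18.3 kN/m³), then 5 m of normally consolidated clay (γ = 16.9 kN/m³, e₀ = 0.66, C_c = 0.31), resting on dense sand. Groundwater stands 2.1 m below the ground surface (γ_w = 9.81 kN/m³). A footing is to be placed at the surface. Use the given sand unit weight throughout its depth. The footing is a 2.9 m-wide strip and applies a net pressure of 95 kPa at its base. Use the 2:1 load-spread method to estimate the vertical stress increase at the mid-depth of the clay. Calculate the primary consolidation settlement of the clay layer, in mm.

Mid-depth of clay below the ground surface: z = 3.5 + 5/2 = 6 m.
Total vertical stress at mid-clay: σ_v = 18.3×3.5 + 16.9×2.5 = 106.3 kPa.
Pore pressure: u = 9.81×(6 − 2.1) = 38.259 kPa.
Initial effective stress: σ'_0 = σ_v − u = 106.3 − 38.259 = 68.041 kPa.
Stress increase at mid-clay by the 2:1 spreading method:
Δσ = qB/(B+z) = 95×2.9/(2.9+6) = 30.955 kPa
Final effective stress: σ'_f = σ'_0 + Δσ = 68.041 + 30.955 = 98.996 kPa.
Normally consolidated clay, so the full stress increment lies on the virgin compression line:
S_c = C_c·H/(1+e₀)·log₁₀(σ'_f/σ'_0) = 0.31×5/(1+0.66)×log₁₀(98.996/68.041)
    = 0.93373 × 0.16285 = 0.1521 m

S_c ≈ 152 mm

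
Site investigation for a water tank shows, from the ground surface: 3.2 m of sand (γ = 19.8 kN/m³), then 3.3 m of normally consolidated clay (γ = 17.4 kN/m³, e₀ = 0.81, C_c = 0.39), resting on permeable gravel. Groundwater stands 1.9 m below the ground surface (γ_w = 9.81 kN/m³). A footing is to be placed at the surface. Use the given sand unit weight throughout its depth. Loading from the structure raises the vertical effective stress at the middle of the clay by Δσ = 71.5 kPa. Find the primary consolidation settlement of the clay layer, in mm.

Mid-depth of clay below the ground surface: z = 3.2 + 3.3/2 = 4.85 m.
Total vertical stress at mid-clay: σ_v = 19.8×3.2 + 17.4×1.65 = 92.07 kPa.
Pore pressure: u = 9.81×(4.85 − 1.9) = 28.94 kPa.
Initial effective stress: σ'_0 = σ_v − u = 92.07 − 28.94 = 63.13 kPa.
Final effective stress: σ'_f = σ'_0 + Δσ = 63.13 + 71.5 = 134.63 kPa.
Normally consolidated clay, so the full stress increment lies on the virgin compression line:
S_c = C_c·H/(1+e₀)·log₁₀(σ'_f/σ'_0) = 0.39×3.3/(1+0.81)×log₁₀(134.63/63.13)
    = 0.71105 × 0.32891 = 0.2339 m

S_c ≈ 234 mm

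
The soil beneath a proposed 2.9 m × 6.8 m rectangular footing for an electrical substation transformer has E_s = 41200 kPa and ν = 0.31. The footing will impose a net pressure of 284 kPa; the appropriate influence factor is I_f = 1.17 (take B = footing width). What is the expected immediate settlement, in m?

S_e ≈ 0.0211 m

Immediate (elastic) settlement: S_e = q·B·(1−ν²)/E_s · I_f.
S_e = 284 × 2.9 × (1 − 0.31²) / 41200 × 1.17
    = 284 × 2.9 × 0.9039 / 41200 × 1.17
    = 0.02114 m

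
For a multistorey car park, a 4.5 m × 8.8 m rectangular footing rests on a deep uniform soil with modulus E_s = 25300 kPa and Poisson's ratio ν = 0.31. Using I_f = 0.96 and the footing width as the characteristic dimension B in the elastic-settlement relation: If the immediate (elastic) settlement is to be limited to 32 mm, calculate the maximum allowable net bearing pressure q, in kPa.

q ≈ 207 kPa

S_e = q·B·(1−ν²)/E_s · I_f  ⇒  q = S_e·E_s / (B·(1−ν²)·I_f).
q = 0.032 × 25300 / (4.5 × 0.9039 × 0.96) = 207.3 kPa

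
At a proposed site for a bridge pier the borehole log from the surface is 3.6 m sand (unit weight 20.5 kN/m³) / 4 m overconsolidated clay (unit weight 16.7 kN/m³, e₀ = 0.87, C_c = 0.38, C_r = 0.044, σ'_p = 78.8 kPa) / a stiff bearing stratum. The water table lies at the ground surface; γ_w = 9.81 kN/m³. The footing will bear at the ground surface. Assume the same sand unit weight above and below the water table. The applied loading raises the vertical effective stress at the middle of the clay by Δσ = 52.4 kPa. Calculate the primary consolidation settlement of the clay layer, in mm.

S_c ≈ 117 mm

Mid-depth of clay below the ground surface: z = 3.6 + 4/2 = 5.6 m.
Total vertical stress at mid-clay: σ_v = 20.5×3.6 + 16.7×2 = 107.2 kPa.
Pore pressure: u = 9.81×(5.6 − 0) = 54.936 kPa.
Initial effective stress: σ'_0 = σ_v − u = 107.2 − 54.936 = 52.264 kPa.
Final effective stress: σ'_f = 52.264 + 52.4 = 104.66 kPa.
σ'_f = 104.66 > σ'_p = 78.8 kPa, so the stress path crosses the preconsolidation pressure — recompression up to σ'_p, then virgin compression beyond:
S_c = H/(1+e₀)·[C_r·log₁₀(σ'_p/σ'_0) + C_c·log₁₀(σ'_f/σ'_p)]
    = 4/1.87 × [0.044×log₁₀(78.8/52.264) + 0.38×log₁₀(104.66/78.8)]
    = 2.139 × [0.0078462 + 0.046837] = 0.117 m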